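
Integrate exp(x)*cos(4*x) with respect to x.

Let I denote the integral. Integrate by parts with u = cos(4*x), dv = exp(x) dx, so v = exp(x): I = exp(x)*cos(4*x) + 4·∫ exp(x)*sin(4*x) dx.
Apply parts again with u = sin(4*x), dv = exp(x) dx: ∫ exp(x)*sin(4*x) dx = exp(x)*sin(4*x) − 4·I. Substituting back brings back I: I = 4*exp(x)*sin(4*x) + exp(x)*cos(4*x) − 16·I.
Solving for I: (1 + 16)·I equals the remaining terms, so I = (1/17)·(4*exp(x)*sin(4*x) + exp(x)*cos(4*x)).

4*exp(x)*sin(4*x)/17 + exp(x)*cos(4*x)/17 + C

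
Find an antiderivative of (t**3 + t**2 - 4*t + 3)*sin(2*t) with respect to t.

Use integration by parts with u = t**3 + t**2 - 4*t + 3, dv = sin(2*t) dt, so v = -cos(2*t)/2.
Apply parts 3 times (tabular method): alternate signs, differentiate u down to 0, integrate dv up.

-t**3*cos(2*t)/2 + 3*t**2*sin(2*t)/4 - t**2*cos(2*t)/2 + t*sin(2*t)/2 + 11*t*cos(2*t)/4 - 11*sin(2*t)/8 - 5*cos(2*t)/4 + C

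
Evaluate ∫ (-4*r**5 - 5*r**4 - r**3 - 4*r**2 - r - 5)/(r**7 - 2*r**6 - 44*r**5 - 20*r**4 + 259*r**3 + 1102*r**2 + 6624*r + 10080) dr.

Factor the denominator: (r - 7)*(r - 5)*(r + 2)*(r + 4)**2*(r**2 + 9).
Partial-fraction decomposition: (8777*r - 202258)/(801125*(r**2 + 9)) + 970213/(4900500*(r + 4)) - 563/(990*(r + 4)**2) + 37/(3276*(r + 2)) + 3965/(9639*(r - 5)) - 19946/(31581*(r - 7)).
Integrate each term; A/(r−a) gives A·log|r−a|; the (Br+D)/(r²+p²) term gives a log and an atan.

-19946*log(r - 7)/31581 + 3965*log(r - 5)/9639 + 37*log(r + 2)/3276 + 970213*log(r + 4)/4900500 + 8777*log(r**2 + 9)/1602250 - 202258*atan(r/3)/2403375 + 563/(990*r + 3960) + C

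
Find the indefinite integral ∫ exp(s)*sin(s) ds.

Let I denote the integral. Integrate by parts with u = sin(s), dv = exp(s) ds, so v = exp(s): I = exp(s)*sin(s) − ∫ exp(s)*cos(s) ds.
Apply parts again with u = cos(s), dv = exp(s) ds: ∫ exp(s)*cos(s) ds = exp(s)*cos(s) + I. Substituting back brings back I: I = exp(s)*sin(s) - exp(s)*cos(s) − I.
Solving for I: (1 + 1)·I equals the remaining terms, so I = (1/2)·(exp(s)*sin(s) - exp(s)*cos(s)).

exp(s)*sin(s)/2 - exp(s)*cos(s)/2 + C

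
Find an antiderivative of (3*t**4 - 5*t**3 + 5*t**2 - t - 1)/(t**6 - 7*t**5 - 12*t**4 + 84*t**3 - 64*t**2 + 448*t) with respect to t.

Factor the denominator: t*(t - 7)*(t - 4)*(t + 4)*(t**2 + 4).
Partial-fraction decomposition: -(113*t - 640)/(4240*(t**2 + 4)) - 1171/(7040*(t + 4)) - 523/(1920*(t - 4)) + 5725/(12243*(t - 7)) - 1/(448*t).
Integrate each term; A/(t−a) gives A·log|t−a|; the (Bt+D)/(t²+p²) term gives a log and an atan.

-log(t)/448 + 5725*log(t - 7)/12243 - 523*log(t - 4)/1920 - 1171*log(t + 4)/7040 - 113*log(t**2 + 4)/8480 + 4*atan(t/2)/53 + C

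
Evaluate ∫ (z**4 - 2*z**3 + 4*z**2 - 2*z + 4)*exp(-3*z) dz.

Use integration by parts with u = z**4 - 2*z**3 + 4*z**2 - 2*z + 4, dv = exp(-3*z) dz, so v = -exp(-3*z)/3.
Apply parts 4 times (tabular method): alternate signs, differentiate u down to 0, integrate dv up.

(-27*z**4 + 18*z**3 - 90*z**2 - 6*z - 110)*exp(-3*z)/81 + C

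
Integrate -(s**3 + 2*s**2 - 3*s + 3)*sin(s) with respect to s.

Use integration by parts with u = s**3 + 2*s**2 - 3*s + 3, dv = -sin(s) ds, so v = cos(s).
Apply parts 3 times (tabular method): alternate signs, differentiate u down to 0, integrate dv up.

s**3*cos(s) - 3*s**2*sin(s) + 2*s**2*cos(s) - 4*s*sin(s) - 9*s*cos(s) + 9*sin(s) - cos(s) + C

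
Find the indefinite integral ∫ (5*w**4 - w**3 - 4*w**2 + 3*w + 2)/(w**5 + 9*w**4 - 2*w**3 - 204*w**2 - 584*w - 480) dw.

Factor the denominator: (w - 5)*(w + 2)**2*(w + 4)*(w + 6).
Partial-fraction decomposition: 817/(44*(w + 6)) - 635/(36*(w + 4)) + 170/(49*(w + 2)) - 17/(14*(w + 2)**2) + 2917/(4851*(w - 5)).
Integrate each term; A/(w−a) gives A·log|w−a|; A/(w−a)² gives −A/(w−a).

2917*log(w - 5)/4851 + 170*log(w + 2)/49 - 635*log(w + 4)/36 + 817*log(w + 6)/44 + 17/(14*w + 28) + C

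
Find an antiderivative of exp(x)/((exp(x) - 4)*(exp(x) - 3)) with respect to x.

Let u = e^x, du = e^x dx.
The integral becomes ∫ du/((u-3)(u-4)); decompose into partial fractions.

log(exp(x) - 4) - log(exp(x) - 3) + C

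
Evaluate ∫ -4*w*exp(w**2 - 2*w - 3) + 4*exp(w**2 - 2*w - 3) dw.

-2*exp(w**2 - 2*w - 3) + C

Let u = w**2 - 2*w - 3, so du = (2*w - 2) dw.
Rewriting, the integral becomes -2·∫ e^u du = -2·e^u.
Substituting back, u = w**2 - 2*w - 3.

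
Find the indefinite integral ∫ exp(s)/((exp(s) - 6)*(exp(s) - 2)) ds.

Let u = e^s, du = e^s ds.
The integral becomes ∫ du/((u-2)(u-6)); decompose into partial fractions.

log(exp(s) - 6)/4 - log(exp(s) - 2)/4 + C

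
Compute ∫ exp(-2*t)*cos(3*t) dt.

Let I denote the integral. Integrate by parts with u = cos(3*t), dv = exp(-2*t) dt, so v = -exp(-2*t)/2: I = -exp(-2*t)*cos(3*t)/2 − (3/2)·∫ exp(-2*t)*sin(3*t) dt.
Apply parts again with u = sin(3*t), dv = exp(-2*t) dt: ∫ exp(-2*t)*sin(3*t) dt = -exp(-2*t)*sin(3*t)/2 + (3/2)·I. Substituting back brings back I: I = 3*exp(-2*t)*sin(3*t)/4 - exp(-2*t)*cos(3*t)/2 − (9/4)·I.
Solving for I: (1 + 9/4)·I equals the remaining terms, so I = (4/13)·(3*exp(-2*t)*sin(3*t)/4 - exp(-2*t)*cos(3*t)/2).

3*exp(-2*t)*sin(3*t)/13 - 2*exp(-2*t)*cos(3*t)/13 + C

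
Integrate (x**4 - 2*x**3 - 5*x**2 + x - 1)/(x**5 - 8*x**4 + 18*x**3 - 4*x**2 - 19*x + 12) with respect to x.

17*log(x - 4)/15 + log(x - 3) - 13*log(x - 1)/12 - log(x + 1)/20 + 1/(2*x - 2) + C

Factor the denominator: (x - 4)*(x - 3)*(x - 1)**2*(x + 1).
Partial-fraction decomposition: -1/(20*(x + 1)) - 13/(12*(x - 1)) - 1/(2*(x - 1)**2) + 1/(x - 3) + 17/(15*(x - 4)).
Integrate each term; A/(x−a) gives A·log|x−a|; A/(x−a)² gives −A/(x−a).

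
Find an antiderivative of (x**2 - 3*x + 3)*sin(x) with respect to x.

-x**2*cos(x) + 2*x*sin(x) + 3*x*cos(x) - 3*sin(x) - cos(x) + C

Use integration by parts with u = x**2 - 3*x + 3, dv = sin(x) dx, so v = -cos(x).
Apply parts 2 times (tabular method): alternate signs, differentiate u down to 0, integrate dv up.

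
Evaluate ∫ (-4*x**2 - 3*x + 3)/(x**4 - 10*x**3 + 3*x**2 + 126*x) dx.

log(x)/42 - 107*log(x - 7)/35 + 53*log(x - 6)/18 + 4*log(x + 3)/45 + C

Factor the denominator: x*(x - 7)*(x - 6)*(x + 3).
Partial-fraction decomposition: 4/(45*(x + 3)) + 53/(18*(x - 6)) - 107/(35*(x - 7)) + 1/(42*x).
Integrate each term: A/(x−a) contributes A·log|x−a|.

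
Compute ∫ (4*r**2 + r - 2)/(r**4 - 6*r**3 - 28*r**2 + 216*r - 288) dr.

Factor the denominator: (r - 6)*(r - 4)*(r - 2)*(r + 6).
Partial-fraction decomposition: -17/(120*(r + 6)) + 1/(4*(r - 2)) - 33/(20*(r - 4)) + 37/(24*(r - 6)).
Integrate each term: A/(r−a) contributes A·log|r−a|.

37*log(r - 6)/24 - 33*log(r - 4)/20 + log(r - 2)/4 - 17*log(r + 6)/120 + C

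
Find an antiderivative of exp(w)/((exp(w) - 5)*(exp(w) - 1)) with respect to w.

log(exp(w) - 5)/4 - log(exp(w) - 1)/4 + C

Let u = e^w, du = e^w dw.
The integral becomes ∫ du/((u-5)(u-1)); decompose into partial fractions.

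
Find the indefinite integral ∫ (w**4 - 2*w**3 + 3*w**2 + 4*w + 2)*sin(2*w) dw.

Use integration by parts with u = w**4 - 2*w**3 + 3*w**2 + 4*w + 2, dv = sin(2*w) dw, so v = -cos(2*w)/2.
Apply parts 4 times (tabular method): alternate signs, differentiate u down to 0, integrate dv up.

-w**4*cos(2*w)/2 + w**3*sin(2*w) + w**3*cos(2*w) - 3*w**2*sin(2*w)/2 - 7*w*cos(2*w)/2 + 7*sin(2*w)/4 - cos(2*w) + C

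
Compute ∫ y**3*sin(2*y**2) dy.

-y**2*cos(2*y**2)/4 + sin(2*y**2)/8 + C

Let u = y², du = 2y dy; rewrite as (1/2)∫ u^1·sin(2u) du.
Now integrate by parts 1 time.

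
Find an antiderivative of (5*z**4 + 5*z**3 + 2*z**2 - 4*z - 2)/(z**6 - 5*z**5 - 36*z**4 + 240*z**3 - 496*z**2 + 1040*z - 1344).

3803*log(z - 6)/2080 - 807*log(z - 4)/440 + 59*log(z - 2)/288 - 10414*log(z + 7)/68211 - 197*log(z**2 + 4)/8480 - 119*atan(z/2)/2120 + C

Factor the denominator: (z - 6)*(z - 4)*(z - 2)*(z + 7)*(z**2 + 4).
Partial-fraction decomposition: -(197*z + 476)/(4240*(z**2 + 4)) - 10414/(68211*(z + 7)) + 59/(288*(z - 2)) - 807/(440*(z - 4)) + 3803/(2080*(z - 6)).
Integrate each term; A/(z−a) gives A·log|z−a|; the (Bz+D)/(z²+p²) term gives a log and an atan.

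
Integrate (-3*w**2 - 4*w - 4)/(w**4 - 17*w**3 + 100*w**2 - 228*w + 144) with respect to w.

Factor the denominator: (w - 6)**2*(w - 4)*(w - 1).
Partial-fraction decomposition: 11/(75*(w - 1)) - 17/(3*(w - 4)) + 138/(25*(w - 6)) - 68/(5*(w - 6)**2).
Integrate each term; A/(w−a) gives A·log|w−a|; A/(w−a)² gives −A/(w−a).

138*log(w - 6)/25 - 17*log(w - 4)/3 + 11*log(w - 1)/75 + 68/(5*w - 30) + C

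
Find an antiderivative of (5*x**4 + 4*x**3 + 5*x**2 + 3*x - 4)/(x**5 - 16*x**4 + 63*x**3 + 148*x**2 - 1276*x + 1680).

13639*log(x - 7)/110 - 3769*log(x - 6)/20 + 3761*log(x - 5)/54 - 67*log(x - 2)/180 + 272*log(x + 4)/1485 + C

Factor the denominator: (x - 7)*(x - 6)*(x - 5)*(x - 2)*(x + 4).
Partial-fraction decomposition: 272/(1485*(x + 4)) - 67/(180*(x - 2)) + 3761/(54*(x - 5)) - 3769/(20*(x - 6)) + 13639/(110*(x - 7)).
Integrate each term: A/(x−a) contributes A·log|x−a|.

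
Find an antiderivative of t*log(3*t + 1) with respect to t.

Use integration by parts with u = log(3*t + 1), dv = t dt.
Then du = 3/(3*t + 1) dt and v = t**2/2.

t**2*log(3*t + 1)/2 - t**2/4 + t/6 - log(3*t + 1)/18 + C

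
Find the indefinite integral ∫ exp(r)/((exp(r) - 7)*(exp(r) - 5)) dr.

Let u = e^r, du = e^r dr.
The integral becomes ∫ du/((u-5)(u-7)); decompose into partial fractions.

log(exp(r) - 7)/2 - log(exp(r) - 5)/2 + C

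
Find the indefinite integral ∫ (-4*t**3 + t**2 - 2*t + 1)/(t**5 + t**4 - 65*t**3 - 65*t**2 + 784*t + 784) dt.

-167*log(t - 7)/462 + 247*log(t - 4)/1320 + log(t + 1)/90 - 281*log(t + 4)/792 + 359*log(t + 7)/693 + C

Factor the denominator: (t - 7)*(t - 4)*(t + 1)*(t + 4)*(t + 7).
Partial-fraction decomposition: 359/(693*(t + 7)) - 281/(792*(t + 4)) + 1/(90*(t + 1)) + 247/(1320*(t - 4)) - 167/(462*(t - 7)).
Integrate each term: A/(t−a) contributes A·log|t−a|.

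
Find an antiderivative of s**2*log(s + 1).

Use integration by parts with u = log(s + 1), dv = s**2 ds.
Then du = 1/(s + 1) ds and v = s**3/3.

s**3*log(s + 1)/3 - s**3/9 + s**2/6 - s/3 + log(s + 1)/3 + C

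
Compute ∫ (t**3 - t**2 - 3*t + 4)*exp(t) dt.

(t**3 - 4*t**2 + 5*t - 1)*exp(t) + C

Use integration by parts with u = t**3 - t**2 - 3*t + 4, dv = exp(t) dt, so v = exp(t).
Apply parts 3 times (tabular method): alternate signs, differentiate u down to 0, integrate dv up.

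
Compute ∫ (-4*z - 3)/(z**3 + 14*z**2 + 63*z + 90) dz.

3*log(z + 3)/2 - 17*log(z + 5)/2 + 7*log(z + 6) + C

Factor the denominator: (z + 3)*(z + 5)*(z + 6).
Partial-fraction decomposition: 7/(z + 6) - 17/(2*(z + 5)) + 3/(2*(z + 3)).
Integrate each term: A/(z−a) contributes A·log|z−a|.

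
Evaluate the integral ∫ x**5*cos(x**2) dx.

x**4*sin(x**2)/2 + x**2*cos(x**2) - sin(x**2) + C

Let u = x², du = 2x dx; rewrite as (1/2)∫ u^2·cos(1u) du.
Now integrate by parts 2 times.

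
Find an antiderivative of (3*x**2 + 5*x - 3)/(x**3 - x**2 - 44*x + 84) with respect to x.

135*log(x - 6)/52 - 19*log(x - 2)/36 + 109*log(x + 7)/117 + C

Factor the denominator: (x - 6)*(x - 2)*(x + 7).
Partial-fraction decomposition: 109/(117*(x + 7)) - 19/(36*(x - 2)) + 135/(52*(x - 6)).
Integrate each term: A/(x−a) contributes A·log|x−a|.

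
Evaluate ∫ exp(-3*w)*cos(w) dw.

Let I denote the integral. Integrate by parts with u = cos(w), dv = exp(-3*w) dw, so v = -exp(-3*w)/3: I = -exp(-3*w)*cos(w)/3 − (1/3)·∫ exp(-3*w)*sin(w) dw.
Apply parts again with u = sin(w), dv = exp(-3*w) dw: ∫ exp(-3*w)*sin(w) dw = -exp(-3*w)*sin(w)/3 + (1/3)·I. Substituting back brings back I: I = exp(-3*w)*sin(w)/9 - exp(-3*w)*cos(w)/3 − (1/9)·I.
Solving for I: (1 + 1/9)·I equals the remaining terms, so I = (9/10)·(exp(-3*w)*sin(w)/9 - exp(-3*w)*cos(w)/3).

exp(-3*w)*sin(w)/10 - 3*exp(-3*w)*cos(w)/10 + C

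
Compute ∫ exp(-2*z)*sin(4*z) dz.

Let I denote the integral. Integrate by parts with u = sin(4*z), dv = exp(-2*z) dz, so v = -exp(-2*z)/2: I = -exp(-2*z)*sin(4*z)/2 + 2·∫ exp(-2*z)*cos(4*z) dz.
Apply parts again with u = cos(4*z), dv = exp(-2*z) dz: ∫ exp(-2*z)*cos(4*z) dz = -exp(-2*z)*cos(4*z)/2 − 2·I. Substituting back brings back I: I = -exp(-2*z)*sin(4*z)/2 - exp(-2*z)*cos(4*z) − 4·I.
Solving for I: (1 + 4)·I equals the remaining terms, so I = (1/5)·(-exp(-2*z)*sin(4*z)/2 - exp(-2*z)*cos(4*z)).

-exp(-2*z)*sin(4*z)/10 - exp(-2*z)*cos(4*z)/5 + C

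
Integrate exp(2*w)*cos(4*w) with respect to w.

Let I denote the integral. Integrate by parts with u = cos(4*w), dv = exp(2*w) dw, so v = exp(2*w)/2: I = exp(2*w)*cos(4*w)/2 + 2·∫ exp(2*w)*sin(4*w) dw.
Apply parts again with u = sin(4*w), dv = exp(2*w) dw: ∫ exp(2*w)*sin(4*w) dw = exp(2*w)*sin(4*w)/2 − 2·I. Substituting back brings back I: I = exp(2*w)*sin(4*w) + exp(2*w)*cos(4*w)/2 − 4·I.
Solving for I: (1 + 4)·I equals the remaining terms, so I = (1/5)·(exp(2*w)*sin(4*w) + exp(2*w)*cos(4*w)/2).

exp(2*w)*sin(4*w)/5 + exp(2*w)*cos(4*w)/10 + C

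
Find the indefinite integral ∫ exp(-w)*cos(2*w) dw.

2*exp(-w)*sin(2*w)/5 - exp(-w)*cos(2*w)/5 + C

Let I denote the integral. Integrate by parts with u = cos(2*w), dv = exp(-w) dw, so v = -exp(-w): I = -exp(-w)*cos(2*w) − 2·∫ exp(-w)*sin(2*w) dw.
Apply parts again with u = sin(2*w), dv = exp(-w) dw: ∫ exp(-w)*sin(2*w) dw = -exp(-w)*sin(2*w) + 2·I. Substituting back brings back I: I = 2*exp(-w)*sin(2*w) - exp(-w)*cos(2*w) − 4·I.
Solving for I: (1 + 4)·I equals the remaining terms, so I = (1/5)·(2*exp(-w)*sin(2*w) - exp(-w)*cos(2*w)).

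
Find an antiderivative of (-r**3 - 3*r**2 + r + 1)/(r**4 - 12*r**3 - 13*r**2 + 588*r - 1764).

-241*log(r - 7)/7 + 5663*log(r - 6)/169 - 95*log(r + 7)/1183 - 317/(13*r - 78) + C

Factor the denominator: (r - 7)*(r - 6)**2*(r + 7).
Partial-fraction decomposition: -95/(1183*(r + 7)) + 5663/(169*(r - 6)) + 317/(13*(r - 6)**2) - 241/(7*(r - 7)).
Integrate each term; A/(r−a) gives A·log|r−a|; A/(r−a)² gives −A/(r−a).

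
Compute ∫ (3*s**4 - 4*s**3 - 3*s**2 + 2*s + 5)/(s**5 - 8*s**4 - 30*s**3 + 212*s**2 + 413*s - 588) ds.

79681*log(s - 7)/36300 + log(s - 1)/240 - 323*log(s + 3)/400 + 973*log(s + 4)/605 - 1901/(220*s - 1540) + C

Factor the denominator: (s - 7)**2*(s - 1)*(s + 3)*(s + 4).
Partial-fraction decomposition: 973/(605*(s + 4)) - 323/(400*(s + 3)) + 1/(240*(s - 1)) + 79681/(36300*(s - 7)) + 1901/(220*(s - 7)**2).
Integrate each term; A/(s−a) gives A·log|s−a|; A/(s−a)² gives −A/(s−a).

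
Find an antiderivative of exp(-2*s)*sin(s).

Let I denote the integral. Integrate by parts with u = sin(s), dv = exp(-2*s) ds, so v = -exp(-2*s)/2: I = -exp(-2*s)*sin(s)/2 + (1/2)·∫ exp(-2*s)*cos(s) ds.
Apply parts again with u = cos(s), dv = exp(-2*s) ds: ∫ exp(-2*s)*cos(s) ds = -exp(-2*s)*cos(s)/2 − (1/2)·I. Substituting back brings back I: I = -exp(-2*s)*sin(s)/2 - exp(-2*s)*cos(s)/4 − (1/4)·I.
Solving for I: (1 + 1/4)·I equals the remaining terms, so I = (4/5)·(-exp(-2*s)*sin(s)/2 - exp(-2*s)*cos(s)/4).

-2*exp(-2*s)*sin(s)/5 - exp(-2*s)*cos(s)/5 + C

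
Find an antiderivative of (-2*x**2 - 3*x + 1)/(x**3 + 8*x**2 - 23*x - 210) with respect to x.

-16*log(x - 5)/33 + 53*log(x + 6)/11 - 19*log(x + 7)/3 + C

Factor the denominator: (x - 5)*(x + 6)*(x + 7).
Partial-fraction decomposition: -19/(3*(x + 7)) + 53/(11*(x + 6)) - 16/(33*(x - 5)).
Integrate each term: A/(x−a) contributes A·log|x−a|.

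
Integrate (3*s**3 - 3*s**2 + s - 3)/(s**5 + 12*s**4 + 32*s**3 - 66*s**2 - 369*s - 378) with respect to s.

Factor the denominator: (s - 3)*(s + 2)*(s + 3)**2*(s + 7).
Partial-fraction decomposition: -593/(400*(s + 7)) - 3/(16*(s + 3)) - 19/(4*(s + 3)**2) + 41/(25*(s + 2)) + 3/(100*(s - 3)).
Integrate each term; A/(s−a) gives A·log|s−a|; A/(s−a)² gives −A/(s−a).

3*log(s - 3)/100 + 41*log(s + 2)/25 - 3*log(s + 3)/16 - 593*log(s + 7)/400 + 19/(4*s + 12) + C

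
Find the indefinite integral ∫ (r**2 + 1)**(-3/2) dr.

r/sqrt(r**2 + 1) + C

Substitute r = tan(θ), so dr = sec(θ)^2 dθ and the radical becomes sqrt(r**2 + 1) = sec(θ) by the Pythagorean identity.
Integrate the resulting trig expression in θ, then back-substitute tan(θ) = r, sec(θ) = sqrt(r**2 + 1) (absorbing any constant into C).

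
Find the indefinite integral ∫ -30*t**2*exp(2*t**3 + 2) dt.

Let u = 2*t**3 + 2, so du = (6*t**2) dt.
Rewriting, the integral becomes -5·∫ e^u du = -5·e^u.
Substituting back, u = 2*t**3 + 2.

-5*exp(2*t**3 + 2) + C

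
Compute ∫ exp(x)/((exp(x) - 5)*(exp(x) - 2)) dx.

log(exp(x) - 5)/3 - log(exp(x) - 2)/3 + C

Let u = e^x, du = e^x dx.
The integral becomes ∫ du/((u-5)(u-2)); decompose into partial fractions.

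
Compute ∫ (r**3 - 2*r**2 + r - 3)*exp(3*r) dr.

(r**3 - 3*r**2 + 3*r - 4)*exp(3*r)/3 + C

Use integration by parts with u = r**3 - 2*r**2 + r - 3, dv = exp(3*r) dr, so v = exp(3*r)/3.
Apply parts 3 times (tabular method): alternate signs, differentiate u down to 0, integrate dv up.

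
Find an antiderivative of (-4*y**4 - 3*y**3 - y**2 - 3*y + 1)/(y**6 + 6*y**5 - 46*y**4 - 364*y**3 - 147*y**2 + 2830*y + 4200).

-5351*log(y - 7)/28512 + 211*log(y - 3)/4480 - 37*log(y + 2)/810 + 835*log(y + 4)/154 - 18095*log(y + 5)/3456 + 1067/(144*y + 720) + C

Factor the denominator: (y - 7)*(y - 3)*(y + 2)*(y + 4)*(y + 5)**2.
Partial-fraction decomposition: -18095/(3456*(y + 5)) - 1067/(144*(y + 5)**2) + 835/(154*(y + 4)) - 37/(810*(y + 2)) + 211/(4480*(y - 3)) - 5351/(28512*(y - 7)).
Integrate each term; A/(y−a) gives A·log|y−a|; A/(y−a)² gives −A/(y−a).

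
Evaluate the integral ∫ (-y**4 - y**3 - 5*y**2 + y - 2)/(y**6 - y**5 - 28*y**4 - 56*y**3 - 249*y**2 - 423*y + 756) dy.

Factor the denominator: (y - 7)*(y - 1)*(y + 3)*(y + 4)*(y**2 + 9).
Partial-fraction decomposition: (442*y - 2793)/(32625*(y**2 + 9)) + 278/(1375*(y + 4)) - 13/(90*(y + 3)) + 1/(150*(y - 1)) - 373/(4785*(y - 7)).
Integrate each term; A/(y−a) gives A·log|y−a|; the (By+D)/(y²+p²) term gives a log and an atan.

-373*log(y - 7)/4785 + log(y - 1)/150 - 13*log(y + 3)/90 + 278*log(y + 4)/1375 + 221*log(y**2 + 9)/32625 - 931*atan(y/3)/32625 + C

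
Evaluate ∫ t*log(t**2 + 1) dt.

t**2*log(t**2 + 1)/2 - t**2/2 + log(t**2 + 1)/2 + C

Let u = t**2 + 1, so du = (2*t) dt.
The integral becomes (1/2)·∫ log(u) du; integrate by parts with u′=log(u), dv′=du.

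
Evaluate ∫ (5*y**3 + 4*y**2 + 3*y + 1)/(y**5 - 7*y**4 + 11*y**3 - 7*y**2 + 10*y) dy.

Factor the denominator: y*(y - 5)*(y - 2)*(y**2 + 1).
Partial-fraction decomposition: (y - 3)/(10*(y**2 + 1)) - 21/(10*(y - 2)) + 19/(10*(y - 5)) + 1/(10*y).
Integrate each term; A/(y−a) gives A·log|y−a|; the (By+D)/(y²+p²) term gives a log and an atan.

log(y)/10 + 19*log(y - 5)/10 - 21*log(y - 2)/10 + log(y**2 + 1)/20 - 3*atan(y)/10 + C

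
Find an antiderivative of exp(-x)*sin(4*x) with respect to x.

-exp(-x)*sin(4*x)/17 - 4*exp(-x)*cos(4*x)/17 + C

Let I denote the integral. Integrate by parts with u = sin(4*x), dv = exp(-x) dx, so v = -exp(-x): I = -exp(-x)*sin(4*x) + 4·∫ exp(-x)*cos(4*x) dx.
Apply parts again with u = cos(4*x), dv = exp(-x) dx: ∫ exp(-x)*cos(4*x) dx = -exp(-x)*cos(4*x) − 4·I. Substituting back brings back I: I = -exp(-x)*sin(4*x) - 4*exp(-x)*cos(4*x) − 16·I.
Solving for I: (1 + 16)·I equals the remaining terms, so I = (1/17)·(-exp(-x)*sin(4*x) - 4*exp(-x)*cos(4*x)).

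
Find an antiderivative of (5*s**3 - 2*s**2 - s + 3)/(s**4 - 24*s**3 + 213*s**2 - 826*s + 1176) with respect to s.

-4334*log(s - 7)/9 + 1005*log(s - 6)/2 - 287*log(s - 4)/18 - 1613/(3*s - 21) + C

Factor the denominator: (s - 7)**2*(s - 6)*(s - 4).
Partial-fraction decomposition: -287/(18*(s - 4)) + 1005/(2*(s - 6)) - 4334/(9*(s - 7)) + 1613/(3*(s - 7)**2).
Integrate each term; A/(s−a) gives A·log|s−a|; A/(s−a)² gives −A/(s−a).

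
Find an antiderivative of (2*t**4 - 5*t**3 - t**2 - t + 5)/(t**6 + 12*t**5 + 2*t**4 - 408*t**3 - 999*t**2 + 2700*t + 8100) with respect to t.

15*log(t - 5)/484 - 5*log(t - 3)/1944 + 37*log(t + 3)/108 - 93*log(t + 5)/8 + 330901*log(t + 6)/29403 - 3647/(297*t + 1782) + C

Factor the denominator: (t - 5)*(t - 3)*(t + 3)*(t + 5)*(t + 6)**2.
Partial-fraction decomposition: 330901/(29403*(t + 6)) + 3647/(297*(t + 6)**2) - 93/(8*(t + 5)) + 37/(108*(t + 3)) - 5/(1944*(t - 3)) + 15/(484*(t - 5)).
Integrate each term; A/(t−a) gives A·log|t−a|; A/(t−a)² gives −A/(t−a).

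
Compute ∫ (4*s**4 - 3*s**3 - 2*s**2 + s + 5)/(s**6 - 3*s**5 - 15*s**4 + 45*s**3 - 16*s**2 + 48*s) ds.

5*log(s)/48 + 809*log(s - 4)/544 - 233*log(s - 3)/210 - 1185*log(s + 4)/3808 - 29*log(s**2 + 1)/340 + 23*atan(s)/170 + C

Factor the denominator: s*(s - 4)*(s - 3)*(s + 4)*(s**2 + 1).
Partial-fraction decomposition: -(29*s - 23)/(170*(s**2 + 1)) - 1185/(3808*(s + 4)) - 233/(210*(s - 3)) + 809/(544*(s - 4)) + 5/(48*s).
Integrate each term; A/(s−a) gives A·log|s−a|; the (Bs+D)/(s²+p²) term gives a log and an atan.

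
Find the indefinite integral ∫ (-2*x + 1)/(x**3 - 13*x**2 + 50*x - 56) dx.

Factor the denominator: (x - 7)*(x - 4)*(x - 2).
Partial-fraction decomposition: -3/(10*(x - 2)) + 7/(6*(x - 4)) - 13/(15*(x - 7)).
Integrate each term: A/(x−a) contributes A·log|x−a|.

-13*log(x - 7)/15 + 7*log(x - 4)/6 - 3*log(x - 2)/10 + C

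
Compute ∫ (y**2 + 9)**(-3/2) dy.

Substitute y = 3·tan(θ), so dy = 3·sec(θ)^2 dθ and the radical becomes sqrt(y**2 + 9) = 3·sec(θ) by the Pythagorean identity.
Integrate the resulting trig expression in θ, then back-substitute tan(θ) = y/3, sec(θ) = sqrt(y**2 + 9)/3 (absorbing any constant into C).

y/(9*sqrt(y**2 + 9)) + C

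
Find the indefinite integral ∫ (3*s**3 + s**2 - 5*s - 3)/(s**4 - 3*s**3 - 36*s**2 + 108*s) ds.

-log(s)/36 + 217*log(s - 6)/72 - 8*log(s - 3)/9 + 65*log(s + 6)/72 + C

Factor the denominator: s*(s - 6)*(s - 3)*(s + 6).
Partial-fraction decomposition: 65/(72*(s + 6)) - 8/(9*(s - 3)) + 217/(72*(s - 6)) - 1/(36*s).
Integrate each term: A/(s−a) contributes A·log|s−a|.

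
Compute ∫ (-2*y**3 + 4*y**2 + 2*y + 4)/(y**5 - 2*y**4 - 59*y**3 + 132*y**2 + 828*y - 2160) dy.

Factor the denominator: (y - 6)*(y - 4)*(y - 3)*(y + 5)*(y + 6).
Partial-fraction decomposition: 71/(135*(y + 6)) - 43/(99*(y + 5)) - 1/(27*(y - 3)) + 13/(45*(y - 4)) - 34/(99*(y - 6)).
Integrate each term: A/(y−a) contributes A·log|y−a|.

-34*log(y - 6)/99 + 13*log(y - 4)/45 - log(y - 3)/27 - 43*log(y + 5)/99 + 71*log(y + 6)/135 + C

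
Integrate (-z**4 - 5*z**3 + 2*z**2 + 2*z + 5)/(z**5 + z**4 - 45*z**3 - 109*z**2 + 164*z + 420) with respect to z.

-1333*log(z - 7)/1800 + 39*log(z - 2)/700 + 11*log(z + 2)/36 - 71*log(z + 3)/100 + 5*log(z + 5)/56 + C

Factor the denominator: (z - 7)*(z - 2)*(z + 2)*(z + 3)*(z + 5).
Partial-fraction decomposition: 5/(56*(z + 5)) - 71/(100*(z + 3)) + 11/(36*(z + 2)) + 39/(700*(z - 2)) - 1333/(1800*(z - 7)).
Integrate each term: A/(z−a) contributes A·log|z−a|.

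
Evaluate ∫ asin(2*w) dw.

Use integration by parts with u = arcsin(2*w), dv = dw.
Then du = 2/sqrt(-4*w**2 + 1) dw.

w*asin(2*w) + sqrt(-4*w**2 + 1)/2 + C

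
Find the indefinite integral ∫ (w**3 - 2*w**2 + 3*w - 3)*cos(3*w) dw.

w**3*sin(3*w)/3 - 2*w**2*sin(3*w)/3 + w**2*cos(3*w)/3 + 7*w*sin(3*w)/9 - 4*w*cos(3*w)/9 - 23*sin(3*w)/27 + 7*cos(3*w)/27 + C

Use integration by parts with u = w**3 - 2*w**2 + 3*w - 3, dv = cos(3*w) dw, so v = sin(3*w)/3.
Apply parts 3 times (tabular method): alternate signs, differentiate u down to 0, integrate dv up.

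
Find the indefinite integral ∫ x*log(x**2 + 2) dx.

Let u = x**2 + 2, so du = (2*x) dx.
The integral becomes (1/2)·∫ log(u) du; integrate by parts with u′=log(u), dv′=du.

x**2*log(x**2 + 2)/2 - x**2/2 + log(x**2 + 2) + C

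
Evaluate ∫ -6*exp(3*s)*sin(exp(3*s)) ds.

2*cos(exp(3*s)) + C

Let u = exp(3*s), so du = (3*exp(3*s)) ds.
Rewriting, the integral becomes -2·∫ sin(u) du = -2·-cos(u).
Substituting back, u = exp(3*s).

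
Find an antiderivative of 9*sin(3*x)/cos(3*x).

-3*log(cos(3*x)) + C

Let u = cos(3*x), so du = (-3*sin(3*x)) dx.
Rewriting, the integral becomes -3·∫ 1/u du = -3·log(u).
Substituting back, u = cos(3*x).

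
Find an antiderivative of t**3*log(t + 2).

t**4*log(t + 2)/4 - t**4/16 + t**3/6 - t**2/2 + 2*t - 4*log(t + 2) + C

Use integration by parts with u = log(t + 2), dv = t**3 dt.
Then du = 1/(t + 2) dt and v = t**4/4.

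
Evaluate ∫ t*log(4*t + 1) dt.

Use integration by parts with u = log(4*t + 1), dv = t dt.
Then du = 4/(4*t + 1) dt and v = t**2/2.

t**2*log(4*t + 1)/2 - t**2/4 + t/8 - log(4*t + 1)/32 + C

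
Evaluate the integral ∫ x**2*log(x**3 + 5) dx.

Let u = x**3 + 5, so du = (3*x**2) dx.
The integral becomes (1/3)·∫ log(u) du; integrate by parts with u′=log(u), dv′=du.

x**3*log(x**3 + 5)/3 - x**3/3 + 5*log(x**3 + 5)/3 + C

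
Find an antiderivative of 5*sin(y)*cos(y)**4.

Let u = cos(y), so du = (-sin(y)) dy.
Rewriting, the integral becomes -5·∫ u^4 du = -5·u^5/5.
Substituting back, u = cos(y).

-cos(y)**5 + C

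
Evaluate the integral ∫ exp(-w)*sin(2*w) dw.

-exp(-w)*sin(2*w)/5 - 2*exp(-w)*cos(2*w)/5 + C

Let I denote the integral. Integrate by parts with u = sin(2*w), dv = exp(-w) dw, so v = -exp(-w): I = -exp(-w)*sin(2*w) + 2·∫ exp(-w)*cos(2*w) dw.
Apply parts again with u = cos(2*w), dv = exp(-w) dw: ∫ exp(-w)*cos(2*w) dw = -exp(-w)*cos(2*w) − 2·I. Substituting back brings back I: I = -exp(-w)*sin(2*w) - 2*exp(-w)*cos(2*w) − 4·I.
Solving for I: (1 + 4)·I equals the remaining terms, so I = (1/5)·(-exp(-w)*sin(2*w) - 2*exp(-w)*cos(2*w)).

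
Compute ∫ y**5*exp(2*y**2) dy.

Let u = y², du = 2y dy; rewrite as (1/2)∫ u^2·exp(2u) du.
Now integrate by parts 2 times.

(2*y**4 - 2*y**2 + 1)*exp(2*y**2)/8 + C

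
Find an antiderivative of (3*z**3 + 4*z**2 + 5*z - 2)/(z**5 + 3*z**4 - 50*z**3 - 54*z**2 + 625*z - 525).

Factor the denominator: (z - 5)*(z - 3)*(z - 1)*(z + 5)*(z + 7).
Partial-fraction decomposition: -29/(64*(z + 7)) + 151/(480*(z + 5)) + 5/(192*(z - 1)) - 13/(32*(z - 3)) + 83/(160*(z - 5)).
Integrate each term: A/(z−a) contributes A·log|z−a|.

83*log(z - 5)/160 - 13*log(z - 3)/32 + 5*log(z - 1)/192 + 151*log(z + 5)/480 - 29*log(z + 7)/64 + C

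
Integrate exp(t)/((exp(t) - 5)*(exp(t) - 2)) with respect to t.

log(exp(t) - 5)/3 - log(exp(t) - 2)/3 + C

Let u = e^t, du = e^t dt.
The integral becomes ∫ du/((u-5)(u-2)); decompose into partial fractions.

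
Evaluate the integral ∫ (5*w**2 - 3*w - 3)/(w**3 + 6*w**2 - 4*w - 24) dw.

11*log(w - 2)/32 - 23*log(w + 2)/16 + 195*log(w + 6)/32 + C

Factor the denominator: (w - 2)*(w + 2)*(w + 6).
Partial-fraction decomposition: 195/(32*(w + 6)) - 23/(16*(w + 2)) + 11/(32*(w - 2)).
Integrate each term: A/(w−a) contributes A·log|w−a|.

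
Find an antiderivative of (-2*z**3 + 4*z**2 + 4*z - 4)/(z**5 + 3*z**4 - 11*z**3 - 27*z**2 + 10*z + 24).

Factor the denominator: (z - 3)*(z - 1)*(z + 1)*(z + 2)*(z + 4).
Partial-fraction decomposition: 86/(105*(z + 4)) - 2/(3*(z + 2)) - 1/(12*(z + 1)) - 1/(30*(z - 1)) - 1/(28*(z - 3)).
Integrate each term: A/(z−a) contributes A·log|z−a|.

-log(z - 3)/28 - log(z - 1)/30 - log(z + 1)/12 - 2*log(z + 2)/3 + 86*log(z + 4)/105 + C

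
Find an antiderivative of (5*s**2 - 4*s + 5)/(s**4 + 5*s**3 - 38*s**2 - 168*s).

Factor the denominator: s*(s - 6)*(s + 4)*(s + 7).
Partial-fraction decomposition: -278/(273*(s + 7)) + 101/(120*(s + 4)) + 161/(780*(s - 6)) - 5/(168*s).
Integrate each term: A/(s−a) contributes A·log|s−a|.

-5*log(s)/168 + 161*log(s - 6)/780 + 101*log(s + 4)/120 - 278*log(s + 7)/273 + C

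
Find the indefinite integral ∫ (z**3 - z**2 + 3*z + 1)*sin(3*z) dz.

-z**3*cos(3*z)/3 + z**2*sin(3*z)/3 + z**2*cos(3*z)/3 - 2*z*sin(3*z)/9 - 7*z*cos(3*z)/9 + 7*sin(3*z)/27 - 11*cos(3*z)/27 + C

Use integration by parts with u = z**3 - z**2 + 3*z + 1, dv = sin(3*z) dz, so v = -cos(3*z)/3.
Apply parts 3 times (tabular method): alternate signs, differentiate u down to 0, integrate dv up.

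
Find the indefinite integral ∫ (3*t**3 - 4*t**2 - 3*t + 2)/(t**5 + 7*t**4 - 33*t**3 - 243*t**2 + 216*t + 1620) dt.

Factor the denominator: (t - 5)*(t - 3)*(t + 3)*(t + 6)**2.
Partial-fraction decomposition: 4385/(29403*(t + 6)) + 772/(297*(t + 6)**2) - 53/(216*(t + 3)) - 19/(486*(t - 3)) + 131/(968*(t - 5)).
Integrate each term; A/(t−a) gives A·log|t−a|; A/(t−a)² gives −A/(t−a).

131*log(t - 5)/968 - 19*log(t - 3)/486 - 53*log(t + 3)/216 + 4385*log(t + 6)/29403 - 772/(297*t + 1782) + C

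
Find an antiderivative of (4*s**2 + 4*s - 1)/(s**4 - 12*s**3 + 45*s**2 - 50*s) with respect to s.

log(s)/50 - 292*log(s - 5)/225 + 23*log(s - 2)/18 - 119/(15*s - 75) + C

Factor the denominator: s*(s - 5)**2*(s - 2).
Partial-fraction decomposition: 23/(18*(s - 2)) - 292/(225*(s - 5)) + 119/(15*(s - 5)**2) + 1/(50*s).
Integrate each term; A/(s−a) gives A·log|s−a|; A/(s−a)² gives −A/(s−a).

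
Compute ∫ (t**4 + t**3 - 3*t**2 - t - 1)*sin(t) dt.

Use integration by parts with u = t**4 + t**3 - 3*t**2 - t - 1, dv = sin(t) dt, so v = -cos(t).
Apply parts 4 times (tabular method): alternate signs, differentiate u down to 0, integrate dv up.

-t**4*cos(t) + 4*t**3*sin(t) - t**3*cos(t) + 3*t**2*sin(t) + 15*t**2*cos(t) - 30*t*sin(t) + 7*t*cos(t) - 7*sin(t) - 29*cos(t) + C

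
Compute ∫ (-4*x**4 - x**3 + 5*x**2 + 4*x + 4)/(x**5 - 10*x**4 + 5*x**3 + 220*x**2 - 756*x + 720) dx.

-59*log(x - 6)/3 + 247*log(x - 4)/9 - 145*log(x - 3)/12 + 5*log(x - 2)/7 - 103*log(x + 5)/252 + C

Factor the denominator: (x - 6)*(x - 4)*(x - 3)*(x - 2)*(x + 5).
Partial-fraction decomposition: -103/(252*(x + 5)) + 5/(7*(x - 2)) - 145/(12*(x - 3)) + 247/(9*(x - 4)) - 59/(3*(x - 6)).
Integrate each term: A/(x−a) contributes A·log|x−a|.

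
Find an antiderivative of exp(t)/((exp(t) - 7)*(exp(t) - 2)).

log(exp(t) - 7)/5 - log(exp(t) - 2)/5 + C

Let u = e^t, du = e^t dt.
The integral becomes ∫ du/((u-7)(u-2)); decompose into partial fractions.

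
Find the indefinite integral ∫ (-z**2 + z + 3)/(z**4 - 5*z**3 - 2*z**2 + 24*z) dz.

log(z)/8 - 3*log(z - 4)/8 + log(z - 3)/5 + log(z + 2)/20 + C

Factor the denominator: z*(z - 4)*(z - 3)*(z + 2).
Partial-fraction decomposition: 1/(20*(z + 2)) + 1/(5*(z - 3)) - 3/(8*(z - 4)) + 1/(8*z).
Integrate each term: A/(z−a) contributes A·log|z−a|.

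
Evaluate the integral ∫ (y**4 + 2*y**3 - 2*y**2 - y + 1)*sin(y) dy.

-y**4*cos(y) + 4*y**3*sin(y) - 2*y**3*cos(y) + 6*y**2*sin(y) + 14*y**2*cos(y) - 28*y*sin(y) + 13*y*cos(y) - 13*sin(y) - 29*cos(y) + C

Use integration by parts with u = y**4 + 2*y**3 - 2*y**2 - y + 1, dv = sin(y) dy, so v = -cos(y).
Apply parts 4 times (tabular method): alternate signs, differentiate u down to 0, integrate dv up.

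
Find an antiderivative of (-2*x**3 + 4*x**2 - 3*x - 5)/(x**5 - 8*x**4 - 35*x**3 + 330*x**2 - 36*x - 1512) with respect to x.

-43*log(x - 7)/39 + 311*log(x - 6)/288 - 8*log(x - 3)/135 - 11*log(x + 2)/480 + 589*log(x + 6)/5616 + C

Factor the denominator: (x - 7)*(x - 6)*(x - 3)*(x + 2)*(x + 6).
Partial-fraction decomposition: 589/(5616*(x + 6)) - 11/(480*(x + 2)) - 8/(135*(x - 3)) + 311/(288*(x - 6)) - 43/(39*(x - 7)).
Integrate each term: A/(x−a) contributes A·log|x−a|.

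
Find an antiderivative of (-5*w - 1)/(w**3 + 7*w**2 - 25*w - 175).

Factor the denominator: (w - 5)*(w + 5)*(w + 7).
Partial-fraction decomposition: 17/(12*(w + 7)) - 6/(5*(w + 5)) - 13/(60*(w - 5)).
Integrate each term: A/(w−a) contributes A·log|w−a|.

-13*log(w - 5)/60 - 6*log(w + 5)/5 + 17*log(w + 7)/12 + C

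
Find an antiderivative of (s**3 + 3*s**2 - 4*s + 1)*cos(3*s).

Use integration by parts with u = s**3 + 3*s**2 - 4*s + 1, dv = cos(3*s) ds, so v = sin(3*s)/3.
Apply parts 3 times (tabular method): alternate signs, differentiate u down to 0, integrate dv up.

s**3*sin(3*s)/3 + s**2*sin(3*s) + s**2*cos(3*s)/3 - 14*s*sin(3*s)/9 + 2*s*cos(3*s)/3 + sin(3*s)/9 - 14*cos(3*s)/27 + C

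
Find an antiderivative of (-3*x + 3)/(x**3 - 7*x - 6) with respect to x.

-3*log(x - 3)/10 - 3*log(x + 1)/2 + 9*log(x + 2)/5 + C

Factor the denominator: (x - 3)*(x + 1)*(x + 2).
Partial-fraction decomposition: 9/(5*(x + 2)) - 3/(2*(x + 1)) - 3/(10*(x - 3)).
Integrate each term: A/(x−a) contributes A·log|x−a|.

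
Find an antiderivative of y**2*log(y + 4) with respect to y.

y**3*log(y + 4)/3 - y**3/9 + 2*y**2/3 - 16*y/3 + 64*log(y + 4)/3 + C

Use integration by parts with u = log(y + 4), dv = y**2 dy.
Then du = 1/(y + 4) dy and v = y**3/3.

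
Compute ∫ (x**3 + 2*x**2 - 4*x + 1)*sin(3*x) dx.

Use integration by parts with u = x**3 + 2*x**2 - 4*x + 1, dv = sin(3*x) dx, so v = -cos(3*x)/3.
Apply parts 3 times (tabular method): alternate signs, differentiate u down to 0, integrate dv up.

-x**3*cos(3*x)/3 + x**2*sin(3*x)/3 - 2*x**2*cos(3*x)/3 + 4*x*sin(3*x)/9 + 14*x*cos(3*x)/9 - 14*sin(3*x)/27 - 5*cos(3*x)/27 + C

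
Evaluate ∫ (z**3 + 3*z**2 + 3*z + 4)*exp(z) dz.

Use integration by parts with u = z**3 + 3*z**2 + 3*z + 4, dv = exp(z) dz, so v = exp(z).
Apply parts 3 times (tabular method): alternate signs, differentiate u down to 0, integrate dv up.

(z**3 + 3*z + 1)*exp(z) + C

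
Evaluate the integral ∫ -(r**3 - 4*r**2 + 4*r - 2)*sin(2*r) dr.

r**3*cos(2*r)/2 - 3*r**2*sin(2*r)/4 - 2*r**2*cos(2*r) + 2*r*sin(2*r) + 5*r*cos(2*r)/4 - 5*sin(2*r)/8 + C

Use integration by parts with u = r**3 - 4*r**2 + 4*r - 2, dv = -sin(2*r) dr, so v = cos(2*r)/2.
Apply parts 3 times (tabular method): alternate signs, differentiate u down to 0, integrate dv up.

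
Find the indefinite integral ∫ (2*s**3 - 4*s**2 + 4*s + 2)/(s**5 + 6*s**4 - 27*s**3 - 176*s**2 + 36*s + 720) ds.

Factor the denominator: (s - 5)*(s - 2)*(s + 3)*(s + 4)*(s + 6).
Partial-fraction decomposition: -299/(264*(s + 6)) + 103/(54*(s + 4)) - 5/(6*(s + 3)) - 1/(72*(s - 2)) + 43/(594*(s - 5)).
Integrate each term: A/(s−a) contributes A·log|s−a|.

43*log(s - 5)/594 - log(s - 2)/72 - 5*log(s + 3)/6 + 103*log(s + 4)/54 - 299*log(s + 6)/264 + C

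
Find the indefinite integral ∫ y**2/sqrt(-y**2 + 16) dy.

Substitute y = 4·sin(θ), so dy = 4·cos(θ) dθ and the radical becomes sqrt(-y**2 + 16) = 4·cos(θ) by the Pythagorean identity.
Integrate the resulting trig expression in θ, then back-substitute θ = asin(y/4), sin(θ) = y/4, cos(θ) = sqrt(-y**2 + 16)/4 (absorbing any constant into C).

-y*sqrt(-y**2 + 16)/2 + 8*asin(y/4) + C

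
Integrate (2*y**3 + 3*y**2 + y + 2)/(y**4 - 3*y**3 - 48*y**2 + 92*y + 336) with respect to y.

842*log(y - 7)/351 - 91*log(y - 4)/90 - log(y + 2)/54 + 41*log(y + 6)/65 + C

Factor the denominator: (y - 7)*(y - 4)*(y + 2)*(y + 6).
Partial-fraction decomposition: 41/(65*(y + 6)) - 1/(54*(y + 2)) - 91/(90*(y - 4)) + 842/(351*(y - 7)).
Integrate each term: A/(y−a) contributes A·log|y−a|.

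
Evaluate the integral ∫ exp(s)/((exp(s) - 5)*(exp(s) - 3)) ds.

Let u = e^s, du = e^s ds.
The integral becomes ∫ du/((u-3)(u-5)); decompose into partial fractions.

log(exp(s) - 5)/2 - log(exp(s) - 3)/2 + C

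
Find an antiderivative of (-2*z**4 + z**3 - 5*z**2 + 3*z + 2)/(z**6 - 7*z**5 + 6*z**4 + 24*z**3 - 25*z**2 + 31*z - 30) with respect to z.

-1233*log(z - 5)/1456 + 169*log(z - 3)/200 - log(z - 1)/48 + 64*log(z + 2)/525 - 129*log(z**2 + 1)/2600 - 47*atan(z)/1300 + C

Factor the denominator: (z - 5)*(z - 3)*(z - 1)*(z + 2)*(z**2 + 1).
Partial-fraction decomposition: -(129*z + 47)/(1300*(z**2 + 1)) + 64/(525*(z + 2)) - 1/(48*(z - 1)) + 169/(200*(z - 3)) - 1233/(1456*(z - 5)).
Integrate each term; A/(z−a) gives A·log|z−a|; the (Bz+D)/(z²+p²) term gives a log and an atan.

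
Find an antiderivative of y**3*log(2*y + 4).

y**4*log(2*y + 4)/4 - y**4/16 + y**3/6 - y**2/2 + 2*y - 4*log(y + 2) + C

Use integration by parts with u = log(2*y + 4), dv = y**3 dy.
Then du = 2/(2*y + 4) dy and v = y**4/4.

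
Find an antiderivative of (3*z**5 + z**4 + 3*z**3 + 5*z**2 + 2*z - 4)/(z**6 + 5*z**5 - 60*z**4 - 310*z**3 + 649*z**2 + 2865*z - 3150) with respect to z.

2081*log(z - 7)/1728 - 469*log(z - 3)/2304 + 5*log(z - 1)/1512 - 6527*log(z + 5)/256 + 1732*log(z + 6)/63 - 4507/(288*z + 1440) + C

Factor the denominator: (z - 7)*(z - 3)*(z - 1)*(z + 5)**2*(z + 6).
Partial-fraction decomposition: 1732/(63*(z + 6)) - 6527/(256*(z + 5)) + 4507/(288*(z + 5)**2) + 5/(1512*(z - 1)) - 469/(2304*(z - 3)) + 2081/(1728*(z - 7)).
Integrate each term; A/(z−a) gives A·log|z−a|; A/(z−a)² gives −A/(z−a).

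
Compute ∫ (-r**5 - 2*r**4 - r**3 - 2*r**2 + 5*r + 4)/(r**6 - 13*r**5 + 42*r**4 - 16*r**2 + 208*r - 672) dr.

Factor the denominator: (r - 7)*(r - 6)*(r - 2)*(r + 2)*(r**2 + 4).
Partial-fraction decomposition: (263*r + 198)/(8480*(r**2 + 4)) + 1/(384*(r + 2)) - 33/(320*(r - 2)) + 5311/(640*(r - 6)) - 7337/(795*(r - 7)).
Integrate each term; A/(r−a) gives A·log|r−a|; the (Br+D)/(r²+p²) term gives a log and an atan.

-7337*log(r - 7)/795 + 5311*log(r - 6)/640 - 33*log(r - 2)/320 + log(r + 2)/384 + 263*log(r**2 + 4)/16960 + 99*atan(r/2)/8480 + C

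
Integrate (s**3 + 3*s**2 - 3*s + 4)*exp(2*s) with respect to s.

(4*s**3 + 6*s**2 - 18*s + 25)*exp(2*s)/8 + C

Use integration by parts with u = s**3 + 3*s**2 - 3*s + 4, dv = exp(2*s) ds, so v = exp(2*s)/2.
Apply parts 3 times (tabular method): alternate signs, differentiate u down to 0, integrate dv up.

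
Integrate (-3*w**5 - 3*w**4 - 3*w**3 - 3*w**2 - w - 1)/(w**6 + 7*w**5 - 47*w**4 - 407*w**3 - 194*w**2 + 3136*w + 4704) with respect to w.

Factor the denominator: (w - 7)*(w - 3)*(w + 2)*(w + 4)**2*(w + 7).
Partial-fraction decomposition: -7351/(1050*(w + 7)) + 340577/(71148*(w + 4)) - 817/(154*(w + 4)**2) + 61/(900*(w + 2)) + 271/(2450*(w - 3)) - 7351/(7623*(w - 7)).
Integrate each term; A/(w−a) gives A·log|w−a|; A/(w−a)² gives −A/(w−a).

-7351*log(w - 7)/7623 + 271*log(w - 3)/2450 + 61*log(w + 2)/900 + 340577*log(w + 4)/71148 - 7351*log(w + 7)/1050 + 817/(154*w + 616) + C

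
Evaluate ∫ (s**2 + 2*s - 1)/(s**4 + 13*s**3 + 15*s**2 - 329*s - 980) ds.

17*log(s - 5)/648 - 7*log(s + 4)/81 + 13*log(s + 7)/216 - 17/(18*s + 126) + C

Factor the denominator: (s - 5)*(s + 4)*(s + 7)**2.
Partial-fraction decomposition: 13/(216*(s + 7)) + 17/(18*(s + 7)**2) - 7/(81*(s + 4)) + 17/(648*(s - 5)).
Integrate each term; A/(s−a) gives A·log|s−a|; A/(s−a)² gives −A/(s−a).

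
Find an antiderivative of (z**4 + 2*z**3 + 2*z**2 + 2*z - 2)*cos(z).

z**4*sin(z) + 2*z**3*sin(z) + 4*z**3*cos(z) - 10*z**2*sin(z) + 6*z**2*cos(z) - 10*z*sin(z) - 20*z*cos(z) + 18*sin(z) - 10*cos(z) + C

Use integration by parts with u = z**4 + 2*z**3 + 2*z**2 + 2*z - 2, dv = cos(z) dz, so v = sin(z).
Apply parts 4 times (tabular method): alternate signs, differentiate u down to 0, integrate dv up.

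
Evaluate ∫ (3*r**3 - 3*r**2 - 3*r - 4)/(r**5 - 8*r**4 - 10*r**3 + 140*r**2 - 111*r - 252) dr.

Factor the denominator: (r - 7)*(r - 3)**2*(r + 1)*(r + 4).
Partial-fraction decomposition: -232/(1617*(r + 4)) + 7/(384*(r + 1)) - 379/(784*(r - 3)) - 41/(112*(r - 3)**2) + 857/(1408*(r - 7)).
Integrate each term; A/(r−a) gives A·log|r−a|; A/(r−a)² gives −A/(r−a).

857*log(r - 7)/1408 - 379*log(r - 3)/784 + 7*log(r + 1)/384 - 232*log(r + 4)/1617 + 41/(112*r - 336) + C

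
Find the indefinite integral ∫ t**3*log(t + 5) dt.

t**4*log(t + 5)/4 - t**4/16 + 5*t**3/12 - 25*t**2/8 + 125*t/4 - 625*log(t + 5)/4 + C

Use integration by parts with u = log(t + 5), dv = t**3 dt.
Then du = 1/(t + 5) dt and v = t**4/4.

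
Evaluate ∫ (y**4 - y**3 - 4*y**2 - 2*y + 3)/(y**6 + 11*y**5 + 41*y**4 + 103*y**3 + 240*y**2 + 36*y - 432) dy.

-log(y - 1)/350 - 5*log(y + 2)/104 + 267*log(y + 4)/500 - 461*log(y + 6)/840 + 641*log(y**2 + 9)/19500 - 271*atan(y/3)/3250 + C

Factor the denominator: (y - 1)*(y + 2)*(y + 4)*(y + 6)*(y**2 + 9).
Partial-fraction decomposition: (641*y - 2439)/(9750*(y**2 + 9)) - 461/(840*(y + 6)) + 267/(500*(y + 4)) - 5/(104*(y + 2)) - 1/(350*(y - 1)).
Integrate each term; A/(y−a) gives A·log|y−a|; the (By+D)/(y²+p²) term gives a log and an atan.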